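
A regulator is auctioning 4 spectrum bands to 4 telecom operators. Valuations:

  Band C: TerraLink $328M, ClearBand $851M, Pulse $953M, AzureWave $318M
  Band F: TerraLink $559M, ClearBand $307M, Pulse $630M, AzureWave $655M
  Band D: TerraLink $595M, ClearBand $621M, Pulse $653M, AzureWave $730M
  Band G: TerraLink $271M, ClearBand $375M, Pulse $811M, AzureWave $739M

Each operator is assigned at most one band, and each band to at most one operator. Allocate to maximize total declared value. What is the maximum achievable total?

Optimal: TerraLink→Band F ($559M), ClearBand→Band C ($851M), Pulse→Band G ($811M), AzureWave→Band D ($730M) — total 559+851+811+730 = $2951M.
Max-entry greedy (repeatedly take the single best remaining cell) gives $2872M, worse by 79.

Maximum total: $2951M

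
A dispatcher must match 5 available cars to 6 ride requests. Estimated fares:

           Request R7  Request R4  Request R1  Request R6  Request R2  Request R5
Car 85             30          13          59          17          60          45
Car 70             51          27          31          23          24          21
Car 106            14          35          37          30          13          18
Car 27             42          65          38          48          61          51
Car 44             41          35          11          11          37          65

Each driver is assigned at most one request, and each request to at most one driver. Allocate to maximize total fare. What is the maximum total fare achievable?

Optimal: Car 85→Request R2 ($60), Car 70→Request R7 ($51), Car 106→Request R1 ($37), Car 27→Request R4 ($65), Car 44→Request R5 ($65) — total 60+51+37+65+65 = $278.
Column-greedy (each request in turn goes to its best remaining driver) gives $242, worse by 36.
Checked against all permutations: $278 is optimal.

Maximum total: $278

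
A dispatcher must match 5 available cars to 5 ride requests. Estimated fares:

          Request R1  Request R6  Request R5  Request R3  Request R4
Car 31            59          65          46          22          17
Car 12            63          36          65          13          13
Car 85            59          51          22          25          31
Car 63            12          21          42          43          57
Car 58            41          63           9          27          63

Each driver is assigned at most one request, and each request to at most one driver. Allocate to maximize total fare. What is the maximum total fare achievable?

Max total: $295

Optimal: Car 31→Request R6 ($65), Car 12→Request R5 ($65), Car 85→Request R1 ($59), Car 63→Request R3 ($43), Car 58→Request R4 ($63) — total 65+65+59+43+63 = $295.
Checked against all permutations: $295 is optimal.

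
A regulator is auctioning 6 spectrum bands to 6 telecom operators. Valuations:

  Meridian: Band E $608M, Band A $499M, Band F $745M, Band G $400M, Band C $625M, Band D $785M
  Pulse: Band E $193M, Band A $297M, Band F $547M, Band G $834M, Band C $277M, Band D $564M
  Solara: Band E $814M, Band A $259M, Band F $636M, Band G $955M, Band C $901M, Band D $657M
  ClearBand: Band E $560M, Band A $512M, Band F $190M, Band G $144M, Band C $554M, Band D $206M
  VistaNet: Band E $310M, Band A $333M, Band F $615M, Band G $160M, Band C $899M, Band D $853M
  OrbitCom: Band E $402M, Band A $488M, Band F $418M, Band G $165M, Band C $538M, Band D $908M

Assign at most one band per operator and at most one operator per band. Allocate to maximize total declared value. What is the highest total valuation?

Maximum total: $4712M

This is the linear assignment problem.
Optimal: Meridian→Band F ($745M), Pulse→Band G ($834M), Solara→Band E ($814M), ClearBand→Band A ($512M), VistaNet→Band C ($899M), OrbitCom→Band D ($908M) — total 745+834+814+512+899+908 = $4712M.
Max-entry greedy (repeatedly take the single best remaining cell) gives $4364M, worse by 348.
Checked against all permutations: $4712M is optimal.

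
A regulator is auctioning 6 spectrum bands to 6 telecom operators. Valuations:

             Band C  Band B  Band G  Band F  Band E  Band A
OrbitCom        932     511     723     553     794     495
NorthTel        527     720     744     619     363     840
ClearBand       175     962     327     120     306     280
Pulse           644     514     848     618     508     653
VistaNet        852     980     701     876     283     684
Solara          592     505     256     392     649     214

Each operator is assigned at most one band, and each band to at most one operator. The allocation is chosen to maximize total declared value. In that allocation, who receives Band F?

Optimal: OrbitCom→Band C ($932M), NorthTel→Band A ($840M), ClearBand→Band B ($962M), Pulse→Band G ($848M), VistaNet→Band F ($876M), Solara→Band E ($649M) — total 932+840+962+848+876+649 = $5107M.
Max-entry greedy (repeatedly take the single best remaining cell) gives $4369M, worse by 738.
Next-best assignment: OrbitCom→Band E, NorthTel→Band A, ClearBand→Band B, Pulse→Band G, VistaNet→Band F, Solara→Band C = $4912M.
VistaNet's own top band is Band B ($980M), but forcing VistaNet→Band B and reassigning the rest optimally gives only $4369M — worse by 738.

VistaNet receives Band F.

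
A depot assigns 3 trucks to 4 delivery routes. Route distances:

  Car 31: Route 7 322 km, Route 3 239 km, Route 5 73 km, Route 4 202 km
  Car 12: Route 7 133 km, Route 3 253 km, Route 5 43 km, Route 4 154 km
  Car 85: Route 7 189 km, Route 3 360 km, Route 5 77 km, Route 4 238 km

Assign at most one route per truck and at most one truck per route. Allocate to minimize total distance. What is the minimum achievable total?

This is the linear assignment problem.
Optimal: Car 31→Route 4 (202 km), Car 12→Route 7 (133 km), Car 85→Route 5 (77 km) — total 202+133+77 = 412 km.
Row-greedy (each truck in turn takes its cheapest remaining route) gives 444 km, worse by 32.
Swapping Car 85↔Car 31 (Car 85→Route 4 238 km, Car 31→Route 5 73 km) adds 32.
Every other assignment is strictly worse.

Min total: 412 km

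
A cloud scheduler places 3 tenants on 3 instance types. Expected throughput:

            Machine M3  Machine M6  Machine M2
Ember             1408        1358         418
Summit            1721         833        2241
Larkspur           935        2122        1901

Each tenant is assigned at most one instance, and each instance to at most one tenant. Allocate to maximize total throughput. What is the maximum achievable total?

Treat this as an assignment problem: match each tenant to one instance.
Optimal: Ember→Machine M3 (1408 ops/s), Summit→Machine M2 (2241 ops/s), Larkspur→Machine M6 (2122 ops/s) — total 1408+2241+2122 = 5771 ops/s.
Swapping Ember↔Summit (Ember→Machine M2 418 ops/s, Summit→Machine M3 1721 ops/s) loses 1510.

Max total: 5771 ops/s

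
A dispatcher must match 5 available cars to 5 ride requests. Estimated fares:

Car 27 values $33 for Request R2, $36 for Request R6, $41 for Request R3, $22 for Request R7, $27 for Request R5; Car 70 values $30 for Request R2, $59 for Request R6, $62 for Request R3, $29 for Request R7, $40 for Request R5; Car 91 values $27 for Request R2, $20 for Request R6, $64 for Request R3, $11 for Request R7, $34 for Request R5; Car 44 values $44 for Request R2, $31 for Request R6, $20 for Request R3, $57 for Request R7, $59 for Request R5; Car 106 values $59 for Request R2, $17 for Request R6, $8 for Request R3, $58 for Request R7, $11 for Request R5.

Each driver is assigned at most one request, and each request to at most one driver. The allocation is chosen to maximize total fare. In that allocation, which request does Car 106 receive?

Optimal: Car 27→Request R2 ($33), Car 70→Request R6 ($59), Car 91→Request R3 ($64), Car 44→Request R5 ($59), Car 106→Request R7 ($58) — total 33+59+64+59+58 = $273.
Row-greedy (each driver in turn takes its best remaining request) gives $250, worse by 23.
Next-best assignment: Car 27→Request R5, Car 70→Request R6, Car 91→Request R3, Car 44→Request R7, Car 106→Request R2 = $266.
Every other assignment is strictly worse.
Car 106's own top request is Request R2 ($59), but forcing Car 106→Request R2 and reassigning the rest optimally gives only $266 — worse by 7.

Car 106 receives Request R7.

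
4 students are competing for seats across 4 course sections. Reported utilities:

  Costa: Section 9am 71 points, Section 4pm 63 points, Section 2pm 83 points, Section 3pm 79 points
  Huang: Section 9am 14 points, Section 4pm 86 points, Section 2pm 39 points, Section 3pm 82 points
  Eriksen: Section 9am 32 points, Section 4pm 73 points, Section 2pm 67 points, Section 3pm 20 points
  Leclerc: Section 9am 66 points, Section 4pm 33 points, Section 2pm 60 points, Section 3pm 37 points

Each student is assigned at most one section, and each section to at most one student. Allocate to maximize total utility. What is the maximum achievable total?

Maximum total: 304 points

This is the linear assignment problem.
Optimal: Costa→Section 2pm (83 points), Huang→Section 3pm (82 points), Eriksen→Section 4pm (73 points), Leclerc→Section 9am (66 points) — total 83+82+73+66 = 304 points.
Row-greedy (each student in turn takes its best remaining section) gives 238 points, worse by 66.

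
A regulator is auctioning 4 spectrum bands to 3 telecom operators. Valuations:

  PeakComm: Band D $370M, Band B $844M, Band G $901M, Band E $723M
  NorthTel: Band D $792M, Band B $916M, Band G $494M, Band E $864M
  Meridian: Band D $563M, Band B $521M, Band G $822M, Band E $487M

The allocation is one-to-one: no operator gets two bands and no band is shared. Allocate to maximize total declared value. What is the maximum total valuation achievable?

Max total: $2530M

Optimal: PeakComm→Band B ($844M), NorthTel→Band E ($864M), Meridian→Band G ($822M) — total 844+864+822 = $2530M.
Max-entry greedy (repeatedly take the single best remaining cell) gives $2380M, worse by 150.
Swapping NorthTel↔Meridian (NorthTel→Band G $494M, Meridian→Band E $487M) loses 705.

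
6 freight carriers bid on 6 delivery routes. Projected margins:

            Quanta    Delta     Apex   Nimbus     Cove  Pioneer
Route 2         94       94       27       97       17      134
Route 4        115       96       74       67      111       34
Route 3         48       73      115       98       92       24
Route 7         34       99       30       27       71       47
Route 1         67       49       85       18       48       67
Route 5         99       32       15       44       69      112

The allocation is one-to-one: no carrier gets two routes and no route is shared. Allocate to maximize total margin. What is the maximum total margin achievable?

Max total: $626k

This is a one-to-one assignment (maximum-weight bipartite matching).
Optimal: Quanta→Route 5 ($99k), Delta→Route 7 ($99k), Apex→Route 1 ($85k), Nimbus→Route 3 ($98k), Cove→Route 4 ($111k), Pioneer→Route 2 ($134k) — total 99+99+85+98+111+134 = $626k.
Next-best assignment: Quanta→Route 1, Delta→Route 7, Apex→Route 3, Nimbus→Route 2, Cove→Route 4, Pioneer→Route 5 = $601k.
No other one-to-one assignment exceeds $626k.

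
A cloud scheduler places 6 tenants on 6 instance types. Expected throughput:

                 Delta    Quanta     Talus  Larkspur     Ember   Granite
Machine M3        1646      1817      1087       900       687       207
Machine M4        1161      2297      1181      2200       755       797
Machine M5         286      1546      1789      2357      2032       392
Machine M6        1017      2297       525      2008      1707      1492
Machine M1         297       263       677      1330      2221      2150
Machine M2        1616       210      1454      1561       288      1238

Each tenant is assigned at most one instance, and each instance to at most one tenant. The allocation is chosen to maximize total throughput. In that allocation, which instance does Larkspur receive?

Optimal: Delta→Machine M3 (1646 ops/s), Quanta→Machine M6 (2297 ops/s), Talus→Machine M2 (1454 ops/s), Larkspur→Machine M4 (2200 ops/s), Ember→Machine M5 (2032 ops/s), Granite→Machine M1 (2150 ops/s) — total 1646+2297+1454+2200+2032+2150 = 11779 ops/s.
Column-greedy (each instance in turn goes to its best remaining tenant) gives 9834 ops/s, worse by 1945.
Next-best assignment: Delta→Machine M3, Quanta→Machine M4, Talus→Machine M2, Larkspur→Machine M5, Ember→Machine M6, Granite→Machine M1 = 11611 ops/s.
Swapping Talus↔Delta (Talus→Machine M3 1087 ops/s, Delta→Machine M2 1616 ops/s) loses 397.
Larkspur's own top instance is Machine M5 (2357 ops/s), but forcing Larkspur→Machine M5 and reassigning the rest optimally gives only 11611 ops/s — worse by 168.

Larkspur receives Machine M4.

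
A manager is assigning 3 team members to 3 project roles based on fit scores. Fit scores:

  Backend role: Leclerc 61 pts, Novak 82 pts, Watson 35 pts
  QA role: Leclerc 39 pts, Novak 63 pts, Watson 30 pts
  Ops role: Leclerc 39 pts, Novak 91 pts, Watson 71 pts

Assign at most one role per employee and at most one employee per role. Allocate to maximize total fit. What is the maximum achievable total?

Optimal: Leclerc→Backend role (61 pts), Novak→QA role (63 pts), Watson→Ops role (71 pts) — total 61+63+71 = 195 pts.
Row-greedy (each employee in turn takes its best remaining role) gives 182 pts, worse by 13.
Next-best assignment: Leclerc→QA role, Novak→Backend role, Watson→Ops role = 192 pts.
Swapping Novak↔Watson (Novak→Ops role 91 pts, Watson→QA role 30 pts) loses 13.
No other one-to-one assignment exceeds 195 pts.

Max total: 195 pts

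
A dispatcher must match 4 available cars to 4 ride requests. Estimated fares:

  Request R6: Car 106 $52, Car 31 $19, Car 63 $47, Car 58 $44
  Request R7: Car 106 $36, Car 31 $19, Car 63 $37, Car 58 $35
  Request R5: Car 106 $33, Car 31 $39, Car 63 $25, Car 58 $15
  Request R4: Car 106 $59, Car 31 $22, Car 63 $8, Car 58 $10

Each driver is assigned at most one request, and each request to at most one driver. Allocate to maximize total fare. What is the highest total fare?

Optimal: Car 106→Request R4 ($59), Car 31→Request R5 ($39), Car 63→Request R6 ($47), Car 58→Request R7 ($35) — total 59+39+47+35 = $180.
Column-greedy (each request in turn goes to its best remaining driver) gives $138, worse by 42.
Next-best assignment: Car 106→Request R4, Car 31→Request R5, Car 63→Request R7, Car 58→Request R6 = $179.

Maximum total: $180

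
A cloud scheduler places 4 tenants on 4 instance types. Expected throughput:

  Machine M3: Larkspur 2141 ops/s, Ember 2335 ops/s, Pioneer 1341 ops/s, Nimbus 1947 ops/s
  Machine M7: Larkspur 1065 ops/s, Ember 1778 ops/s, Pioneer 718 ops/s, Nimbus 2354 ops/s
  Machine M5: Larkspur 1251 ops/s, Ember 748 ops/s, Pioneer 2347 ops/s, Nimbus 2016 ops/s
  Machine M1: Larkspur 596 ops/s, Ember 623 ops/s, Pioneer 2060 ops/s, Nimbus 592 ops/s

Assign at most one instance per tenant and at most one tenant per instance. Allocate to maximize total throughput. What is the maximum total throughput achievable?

Max total: 8000 ops/s

Optimal: Larkspur→Machine M5 (1251 ops/s), Ember→Machine M3 (2335 ops/s), Pioneer→Machine M1 (2060 ops/s), Nimbus→Machine M7 (2354 ops/s) — total 1251+2335+2060+2354 = 8000 ops/s.
Max-entry greedy (repeatedly take the single best remaining cell) gives 7632 ops/s, worse by 368.
Next-best assignment: Larkspur→Machine M3, Ember→Machine M7, Pioneer→Machine M1, Nimbus→Machine M5 = 7995 ops/s.
No other one-to-one assignment exceeds 8000 ops/s.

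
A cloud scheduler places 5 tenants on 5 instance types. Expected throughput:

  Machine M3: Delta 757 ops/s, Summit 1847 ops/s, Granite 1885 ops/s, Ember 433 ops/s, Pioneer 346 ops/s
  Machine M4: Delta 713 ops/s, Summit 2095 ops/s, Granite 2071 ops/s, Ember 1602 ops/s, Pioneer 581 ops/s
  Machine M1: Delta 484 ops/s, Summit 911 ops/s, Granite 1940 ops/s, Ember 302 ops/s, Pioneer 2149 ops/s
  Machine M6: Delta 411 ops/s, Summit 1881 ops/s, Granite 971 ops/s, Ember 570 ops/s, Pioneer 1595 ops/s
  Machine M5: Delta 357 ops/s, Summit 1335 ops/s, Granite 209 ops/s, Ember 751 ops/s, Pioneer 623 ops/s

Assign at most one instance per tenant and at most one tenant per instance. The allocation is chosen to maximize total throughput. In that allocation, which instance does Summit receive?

Optimal: Delta→Machine M5 (357 ops/s), Summit→Machine M6 (1881 ops/s), Granite→Machine M3 (1885 ops/s), Ember→Machine M4 (1602 ops/s), Pioneer→Machine M1 (2149 ops/s) — total 357+1881+1885+1602+2149 = 7874 ops/s.
Column-greedy (each instance in turn goes to its best remaining tenant) gives 7056 ops/s, worse by 818.
Swapping Ember↔Summit (Ember→Machine M6 570 ops/s, Summit→Machine M4 2095 ops/s) loses 818.
Summit's own top instance is Machine M4 (2095 ops/s), but forcing Summit→Machine M4 and reassigning the rest optimally gives only 7291 ops/s — worse by 583.

Summit receives Machine M6.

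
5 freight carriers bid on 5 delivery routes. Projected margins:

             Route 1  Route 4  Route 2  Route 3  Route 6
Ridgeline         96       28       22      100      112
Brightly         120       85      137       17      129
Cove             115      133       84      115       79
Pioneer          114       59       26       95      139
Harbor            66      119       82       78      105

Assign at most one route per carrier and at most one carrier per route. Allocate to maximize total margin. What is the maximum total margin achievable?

Optimal: Ridgeline→Route 3 ($100k), Brightly→Route 2 ($137k), Cove→Route 1 ($115k), Pioneer→Route 6 ($139k), Harbor→Route 4 ($119k) — total 100+137+115+139+119 = $610k.
Column-greedy (each route in turn goes to its best remaining carrier) gives $574k, worse by 36.
Checked against all permutations: $610k is optimal.

Maximum total: $610k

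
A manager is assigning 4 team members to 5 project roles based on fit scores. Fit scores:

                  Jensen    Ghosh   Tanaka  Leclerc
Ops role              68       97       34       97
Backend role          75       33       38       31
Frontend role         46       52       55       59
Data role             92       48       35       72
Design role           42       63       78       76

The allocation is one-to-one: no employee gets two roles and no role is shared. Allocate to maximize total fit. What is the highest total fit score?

Optimal: Jensen→Data role (92 pts), Ghosh→Ops role (97 pts), Tanaka→Design role (78 pts), Leclerc→Frontend role (59 pts) — total 92+97+78+59 = 326 pts.
Column-greedy (each role in turn goes to its best remaining employee) gives 266 pts, worse by 60.
Next-best assignment: Jensen→Backend role, Ghosh→Ops role, Tanaka→Design role, Leclerc→Data role = 322 pts.
Swapping Jensen↔Leclerc (Jensen→Frontend role 46 pts, Leclerc→Data role 72 pts) loses 33.

Maximum total: 326 pts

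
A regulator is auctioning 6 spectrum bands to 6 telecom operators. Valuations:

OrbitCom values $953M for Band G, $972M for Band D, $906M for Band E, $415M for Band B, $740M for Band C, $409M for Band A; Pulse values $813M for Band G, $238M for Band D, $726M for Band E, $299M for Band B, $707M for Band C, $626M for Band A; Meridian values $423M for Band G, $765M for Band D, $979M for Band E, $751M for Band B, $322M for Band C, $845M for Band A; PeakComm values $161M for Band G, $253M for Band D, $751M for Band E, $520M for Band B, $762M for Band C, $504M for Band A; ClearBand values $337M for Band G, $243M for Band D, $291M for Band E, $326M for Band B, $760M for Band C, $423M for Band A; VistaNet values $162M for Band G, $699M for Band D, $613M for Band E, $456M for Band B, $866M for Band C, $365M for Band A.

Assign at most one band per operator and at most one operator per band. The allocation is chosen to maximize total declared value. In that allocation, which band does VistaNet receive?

VistaNet receives Band B.

Optimal: OrbitCom→Band D ($972M), Pulse→Band G ($813M), Meridian→Band A ($845M), PeakComm→Band E ($751M), ClearBand→Band C ($760M), VistaNet→Band B ($456M) — total 972+813+845+751+760+456 = $4597M.
Row-greedy (each operator in turn takes its best remaining band) gives $4405M, worse by 192.
Next-best assignment: OrbitCom→Band D, Pulse→Band G, Meridian→Band B, PeakComm→Band E, ClearBand→Band A, VistaNet→Band C = $4576M.
Every other assignment is strictly worse.
VistaNet's own top band is Band C ($866M), but forcing VistaNet→Band C and reassigning the rest optimally gives only $4576M — worse by 21.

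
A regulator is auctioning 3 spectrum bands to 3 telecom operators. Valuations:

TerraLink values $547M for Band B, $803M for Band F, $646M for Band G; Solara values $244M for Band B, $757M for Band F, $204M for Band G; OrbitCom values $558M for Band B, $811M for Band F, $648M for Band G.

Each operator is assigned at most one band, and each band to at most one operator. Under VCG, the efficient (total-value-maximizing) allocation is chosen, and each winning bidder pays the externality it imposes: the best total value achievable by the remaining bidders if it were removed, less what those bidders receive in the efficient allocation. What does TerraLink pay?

Efficient allocation: TerraLink→Band G ($646M), Solara→Band F ($757M), OrbitCom→Band B ($558M); total welfare W = $1961M.
TerraLink receives Band G at value $646M, so the others get W − 646 = $1315M.
Without TerraLink: best allocation of the remaining 2 bidders over all 3 bands is Solara→Band F ($757M), OrbitCom→Band G ($648M), total $1405M.
VCG payment = (others' best without TerraLink) − (others' welfare with TerraLink) = 1405 − 1315 = $90M.

TerraLink pays $90M.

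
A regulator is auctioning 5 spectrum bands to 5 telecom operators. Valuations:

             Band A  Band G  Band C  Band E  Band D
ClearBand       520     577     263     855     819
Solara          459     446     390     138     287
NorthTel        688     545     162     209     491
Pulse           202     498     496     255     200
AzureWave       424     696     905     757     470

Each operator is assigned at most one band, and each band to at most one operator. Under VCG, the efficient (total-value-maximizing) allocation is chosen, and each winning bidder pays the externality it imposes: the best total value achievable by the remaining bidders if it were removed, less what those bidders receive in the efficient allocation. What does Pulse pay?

Efficient allocation: ClearBand→Band E ($855M), Solara→Band D ($287M), NorthTel→Band A ($688M), Pulse→Band G ($498M), AzureWave→Band C ($905M); total welfare W = $3233M.
Pulse receives Band G at value $498M, so the others get W − 498 = $2735M.
Without Pulse: best allocation of the remaining 4 bidders over all 5 bands is ClearBand→Band E ($855M), Solara→Band G ($446M), NorthTel→Band A ($688M), AzureWave→Band C ($905M), total $2894M.
VCG payment = (others' best without Pulse) − (others' welfare with Pulse) = 2894 − 2735 = $159M.

Pulse pays $159M.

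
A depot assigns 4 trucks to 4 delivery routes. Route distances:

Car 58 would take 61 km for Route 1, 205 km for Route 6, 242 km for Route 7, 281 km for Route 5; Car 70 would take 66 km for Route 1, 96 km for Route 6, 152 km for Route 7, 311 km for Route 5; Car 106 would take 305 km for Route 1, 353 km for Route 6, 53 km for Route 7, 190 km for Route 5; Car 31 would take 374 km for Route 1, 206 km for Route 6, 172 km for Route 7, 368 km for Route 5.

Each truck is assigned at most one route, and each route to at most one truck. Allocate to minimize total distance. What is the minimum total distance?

Optimal: Car 58→Route 1 (61 km), Car 70→Route 6 (96 km), Car 106→Route 5 (190 km), Car 31→Route 7 (172 km) — total 61+96+190+172 = 519 km.
Column-greedy (each route in turn goes to its cheapest remaining truck) gives 578 km, worse by 59.
Next-best assignment: Car 58→Route 1, Car 70→Route 6, Car 106→Route 7, Car 31→Route 5 = 578 km.

Min total: 519 km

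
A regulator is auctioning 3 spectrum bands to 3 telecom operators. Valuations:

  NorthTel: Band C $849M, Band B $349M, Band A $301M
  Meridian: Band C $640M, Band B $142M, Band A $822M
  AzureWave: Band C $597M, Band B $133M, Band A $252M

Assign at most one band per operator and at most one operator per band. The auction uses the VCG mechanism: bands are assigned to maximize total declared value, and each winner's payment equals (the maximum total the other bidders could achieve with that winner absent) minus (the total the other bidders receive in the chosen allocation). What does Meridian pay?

Meridian pays $119M.

Efficient allocation: NorthTel→Band C ($849M), Meridian→Band A ($822M), AzureWave→Band B ($133M); total welfare W = $1804M.
Meridian receives Band A at value $822M, so the others get W − 822 = $982M.
Without Meridian: best allocation of the remaining 2 bidders over all 3 bands is NorthTel→Band C ($849M), AzureWave→Band A ($252M), total $1101M.
VCG payment = (others' best without Meridian) − (others' welfare with Meridian) = 1101 − 982 = $119M.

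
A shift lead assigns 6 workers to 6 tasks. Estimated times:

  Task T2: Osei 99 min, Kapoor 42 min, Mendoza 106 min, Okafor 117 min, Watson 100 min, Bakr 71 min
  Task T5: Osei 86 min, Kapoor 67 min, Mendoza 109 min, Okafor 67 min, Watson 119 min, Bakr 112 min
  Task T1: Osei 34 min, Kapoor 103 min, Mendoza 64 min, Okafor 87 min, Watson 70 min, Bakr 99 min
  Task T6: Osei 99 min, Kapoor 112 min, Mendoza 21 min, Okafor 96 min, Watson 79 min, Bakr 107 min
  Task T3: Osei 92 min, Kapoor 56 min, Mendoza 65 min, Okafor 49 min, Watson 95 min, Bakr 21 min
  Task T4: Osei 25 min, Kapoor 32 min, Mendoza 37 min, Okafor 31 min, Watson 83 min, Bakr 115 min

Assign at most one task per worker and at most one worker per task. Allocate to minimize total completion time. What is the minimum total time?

This is the linear assignment problem.
Optimal: Osei→Task T4 (25 min), Kapoor→Task T2 (42 min), Mendoza→Task T6 (21 min), Okafor→Task T5 (67 min), Watson→Task T1 (70 min), Bakr→Task T3 (21 min) — total 25+42+21+67+70+21 = 246 min.
Column-greedy (each task in turn goes to its cheapest remaining worker) gives 268 min, worse by 22.
Next-best assignment: Osei→Task T1, Kapoor→Task T2, Mendoza→Task T6, Okafor→Task T5, Watson→Task T4, Bakr→Task T3 = 268 min.
Swapping Mendoza↔Osei (Mendoza→Task T4 37 min, Osei→Task T6 99 min) adds 90.
Every other assignment is strictly worse.

Min total: 246 min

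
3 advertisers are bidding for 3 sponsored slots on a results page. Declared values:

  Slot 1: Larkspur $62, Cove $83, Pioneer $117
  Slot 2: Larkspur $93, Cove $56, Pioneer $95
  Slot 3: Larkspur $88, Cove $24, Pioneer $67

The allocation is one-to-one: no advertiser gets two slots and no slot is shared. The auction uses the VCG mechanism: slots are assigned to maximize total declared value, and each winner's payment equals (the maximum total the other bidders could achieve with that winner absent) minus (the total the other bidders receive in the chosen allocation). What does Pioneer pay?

Pioneer pays $5.

Efficient allocation: Larkspur→Slot 3 ($88), Cove→Slot 1 ($83), Pioneer→Slot 2 ($95); total welfare W = $266.
Pioneer receives Slot 2 at value $95, so the others get W − 95 = $171.
Without Pioneer: best allocation of the remaining 2 bidders over all 3 slots is Larkspur→Slot 2 ($93), Cove→Slot 1 ($83), total $176.
VCG payment = (others' best without Pioneer) − (others' welfare with Pioneer) = 176 − 171 = $5.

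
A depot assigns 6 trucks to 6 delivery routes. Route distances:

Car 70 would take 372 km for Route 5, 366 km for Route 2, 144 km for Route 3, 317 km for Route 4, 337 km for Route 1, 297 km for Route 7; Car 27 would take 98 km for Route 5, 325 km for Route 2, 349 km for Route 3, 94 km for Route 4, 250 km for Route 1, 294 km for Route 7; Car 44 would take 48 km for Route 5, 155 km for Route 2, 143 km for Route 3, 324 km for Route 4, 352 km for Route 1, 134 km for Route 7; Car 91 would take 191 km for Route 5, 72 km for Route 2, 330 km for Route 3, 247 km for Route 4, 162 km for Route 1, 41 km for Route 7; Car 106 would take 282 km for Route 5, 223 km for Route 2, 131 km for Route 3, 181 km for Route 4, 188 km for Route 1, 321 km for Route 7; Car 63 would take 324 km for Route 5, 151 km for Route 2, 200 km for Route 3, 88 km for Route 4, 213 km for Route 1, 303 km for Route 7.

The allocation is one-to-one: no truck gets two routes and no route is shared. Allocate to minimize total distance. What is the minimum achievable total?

Min total: 666 km

Optimal: Car 70→Route 3 (144 km), Car 27→Route 4 (94 km), Car 44→Route 5 (48 km), Car 91→Route 7 (41 km), Car 106→Route 1 (188 km), Car 63→Route 2 (151 km) — total 144+94+48+41+188+151 = 666 km.
Column-greedy (each route in turn goes to its cheapest remaining truck) gives 886 km, worse by 220.
Next-best assignment: Car 70→Route 3, Car 27→Route 5, Car 44→Route 2, Car 91→Route 7, Car 106→Route 1, Car 63→Route 4 = 714 km.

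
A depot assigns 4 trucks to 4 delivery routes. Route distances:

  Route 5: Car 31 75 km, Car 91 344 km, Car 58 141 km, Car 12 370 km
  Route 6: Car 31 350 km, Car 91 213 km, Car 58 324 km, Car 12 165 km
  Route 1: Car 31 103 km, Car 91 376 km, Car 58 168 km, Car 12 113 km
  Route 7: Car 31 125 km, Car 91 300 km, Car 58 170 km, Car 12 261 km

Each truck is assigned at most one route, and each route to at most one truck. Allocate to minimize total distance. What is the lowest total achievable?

Minimum total: 571 km

Optimal: Car 31→Route 5 (75 km), Car 91→Route 6 (213 km), Car 58→Route 7 (170 km), Car 12→Route 1 (113 km) — total 75+213+170+113 = 571 km.
Column-greedy (each route in turn goes to its cheapest remaining truck) gives 708 km, worse by 137.
Next-best assignment: Car 31→Route 7, Car 91→Route 6, Car 58→Route 5, Car 12→Route 1 = 592 km.
Swapping Car 31↔Car 12 (Car 31→Route 1 103 km, Car 12→Route 5 370 km) adds 285.
Every other assignment is strictly worse.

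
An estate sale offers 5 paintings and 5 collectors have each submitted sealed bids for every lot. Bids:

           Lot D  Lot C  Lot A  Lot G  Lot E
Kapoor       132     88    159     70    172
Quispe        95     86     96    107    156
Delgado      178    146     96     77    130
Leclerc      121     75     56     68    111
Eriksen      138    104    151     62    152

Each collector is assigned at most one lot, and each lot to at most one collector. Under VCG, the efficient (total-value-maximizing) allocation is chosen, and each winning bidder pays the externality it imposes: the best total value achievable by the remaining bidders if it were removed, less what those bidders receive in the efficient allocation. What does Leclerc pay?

Leclerc pays $32.

Efficient allocation: Kapoor→Lot E ($172), Quispe→Lot G ($107), Delgado→Lot C ($146), Leclerc→Lot D ($121), Eriksen→Lot A ($151); total welfare W = $697.
Leclerc receives Lot D at value $121, so the others get W − 121 = $576.
Without Leclerc: best allocation of the remaining 4 bidders over all 5 lots is Kapoor→Lot E ($172), Quispe→Lot G ($107), Delgado→Lot D ($178), Eriksen→Lot A ($151), total $608.
VCG payment = (others' best without Leclerc) − (others' welfare with Leclerc) = 608 − 576 = $32.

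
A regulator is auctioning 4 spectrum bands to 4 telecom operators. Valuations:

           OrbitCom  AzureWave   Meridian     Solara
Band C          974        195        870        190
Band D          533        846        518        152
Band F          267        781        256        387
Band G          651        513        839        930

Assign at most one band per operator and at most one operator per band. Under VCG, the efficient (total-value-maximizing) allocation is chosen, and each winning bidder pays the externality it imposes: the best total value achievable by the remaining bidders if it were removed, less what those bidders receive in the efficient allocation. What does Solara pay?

Efficient allocation: OrbitCom→Band C ($974M), AzureWave→Band F ($781M), Meridian→Band D ($518M), Solara→Band G ($930M); total welfare W = $3203M.
Solara receives Band G at value $930M, so the others get W − 930 = $2273M.
Without Solara: best allocation of the remaining 3 bidders over all 4 bands is OrbitCom→Band C ($974M), AzureWave→Band D ($846M), Meridian→Band G ($839M), total $2659M.
VCG payment = (others' best without Solara) − (others' welfare with Solara) = 2659 − 2273 = $386M.

Solara pays $386M.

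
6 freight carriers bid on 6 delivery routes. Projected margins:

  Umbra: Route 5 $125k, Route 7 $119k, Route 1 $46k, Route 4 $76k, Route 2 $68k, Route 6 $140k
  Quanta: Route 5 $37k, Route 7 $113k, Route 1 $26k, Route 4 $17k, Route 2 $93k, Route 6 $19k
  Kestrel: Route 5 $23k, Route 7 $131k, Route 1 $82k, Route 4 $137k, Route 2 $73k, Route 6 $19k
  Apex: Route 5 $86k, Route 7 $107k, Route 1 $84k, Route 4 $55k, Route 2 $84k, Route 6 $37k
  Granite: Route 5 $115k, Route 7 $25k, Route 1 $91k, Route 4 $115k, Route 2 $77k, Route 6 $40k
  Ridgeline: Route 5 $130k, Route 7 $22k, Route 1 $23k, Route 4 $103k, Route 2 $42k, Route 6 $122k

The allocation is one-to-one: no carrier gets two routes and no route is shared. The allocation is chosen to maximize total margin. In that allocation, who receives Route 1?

Optimal: Umbra→Route 6 ($140k), Quanta→Route 2 ($93k), Kestrel→Route 4 ($137k), Apex→Route 7 ($107k), Granite→Route 1 ($91k), Ridgeline→Route 5 ($130k) — total 140+93+137+107+91+130 = $698k.
Column-greedy (each route in turn goes to its best remaining carrier) gives $558k, worse by 140.
Swapping Ridgeline↔Granite (Ridgeline→Route 1 $23k, Granite→Route 5 $115k) loses 83.
Every other assignment is strictly worse.
Granite's own top route is Route 5 ($115k), but forcing Granite→Route 5 and reassigning the rest optimally gives only $670k — worse by 28.

Granite receives Route 1.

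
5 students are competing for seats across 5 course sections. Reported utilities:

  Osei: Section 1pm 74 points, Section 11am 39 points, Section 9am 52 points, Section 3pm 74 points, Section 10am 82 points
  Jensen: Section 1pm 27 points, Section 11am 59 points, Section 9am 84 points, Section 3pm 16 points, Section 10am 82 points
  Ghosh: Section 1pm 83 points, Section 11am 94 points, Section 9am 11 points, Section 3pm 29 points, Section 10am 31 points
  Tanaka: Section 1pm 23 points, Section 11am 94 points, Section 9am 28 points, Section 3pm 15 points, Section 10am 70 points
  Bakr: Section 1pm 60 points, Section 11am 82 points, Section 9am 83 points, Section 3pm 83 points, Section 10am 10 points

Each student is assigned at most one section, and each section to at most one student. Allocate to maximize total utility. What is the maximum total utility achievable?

This is a one-to-one assignment (maximum-weight bipartite matching).
Optimal: Osei→Section 10am (82 points), Jensen→Section 9am (84 points), Ghosh→Section 1pm (83 points), Tanaka→Section 11am (94 points), Bakr→Section 3pm (83 points) — total 82+84+83+94+83 = 426 points.
Row-greedy (each student in turn takes its best remaining section) gives 366 points, worse by 60.
Swapping Tanaka↔Ghosh (Tanaka→Section 1pm 23 points, Ghosh→Section 11am 94 points) loses 60.
Checked against all permutations: 426 points is optimal.

Max total: 426 points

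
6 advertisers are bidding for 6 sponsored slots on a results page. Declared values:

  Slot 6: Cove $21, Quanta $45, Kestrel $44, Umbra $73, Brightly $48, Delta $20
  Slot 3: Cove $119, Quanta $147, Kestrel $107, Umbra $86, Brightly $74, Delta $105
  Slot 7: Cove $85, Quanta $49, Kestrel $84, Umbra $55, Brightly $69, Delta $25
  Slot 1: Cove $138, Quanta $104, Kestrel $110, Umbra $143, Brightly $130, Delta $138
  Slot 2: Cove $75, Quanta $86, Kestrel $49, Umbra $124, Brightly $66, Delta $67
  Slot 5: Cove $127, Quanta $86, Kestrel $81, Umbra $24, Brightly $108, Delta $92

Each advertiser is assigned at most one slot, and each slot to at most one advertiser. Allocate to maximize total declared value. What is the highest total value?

Optimal: Cove→Slot 5 ($127), Quanta→Slot 3 ($147), Kestrel→Slot 7 ($84), Umbra→Slot 2 ($124), Brightly→Slot 6 ($48), Delta→Slot 1 ($138) — total 127+147+84+124+48+138 = $668.
Row-greedy (each advertiser in turn takes its best remaining slot) gives $621, worse by 47.
Next-best assignment: Cove→Slot 5, Quanta→Slot 3, Kestrel→Slot 6, Umbra→Slot 2, Brightly→Slot 7, Delta→Slot 1 = $649.

Maximum total: $668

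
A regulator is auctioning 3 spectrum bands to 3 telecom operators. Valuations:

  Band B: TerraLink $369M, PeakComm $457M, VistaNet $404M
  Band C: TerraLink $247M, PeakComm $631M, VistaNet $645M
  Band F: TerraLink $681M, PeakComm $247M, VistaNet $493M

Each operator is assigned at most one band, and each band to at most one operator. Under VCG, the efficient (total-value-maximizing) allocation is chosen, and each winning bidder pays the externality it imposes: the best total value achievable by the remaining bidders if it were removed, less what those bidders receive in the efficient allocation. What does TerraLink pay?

Efficient allocation: TerraLink→Band F ($681M), PeakComm→Band B ($457M), VistaNet→Band C ($645M); total welfare W = $1783M.
TerraLink receives Band F at value $681M, so the others get W − 681 = $1102M.
Without TerraLink: best allocation of the remaining 2 bidders over all 3 bands is PeakComm→Band C ($631M), VistaNet→Band F ($493M), total $1124M.
VCG payment = (others' best without TerraLink) − (others' welfare with TerraLink) = 1124 − 1102 = $22M.

TerraLink pays $22M.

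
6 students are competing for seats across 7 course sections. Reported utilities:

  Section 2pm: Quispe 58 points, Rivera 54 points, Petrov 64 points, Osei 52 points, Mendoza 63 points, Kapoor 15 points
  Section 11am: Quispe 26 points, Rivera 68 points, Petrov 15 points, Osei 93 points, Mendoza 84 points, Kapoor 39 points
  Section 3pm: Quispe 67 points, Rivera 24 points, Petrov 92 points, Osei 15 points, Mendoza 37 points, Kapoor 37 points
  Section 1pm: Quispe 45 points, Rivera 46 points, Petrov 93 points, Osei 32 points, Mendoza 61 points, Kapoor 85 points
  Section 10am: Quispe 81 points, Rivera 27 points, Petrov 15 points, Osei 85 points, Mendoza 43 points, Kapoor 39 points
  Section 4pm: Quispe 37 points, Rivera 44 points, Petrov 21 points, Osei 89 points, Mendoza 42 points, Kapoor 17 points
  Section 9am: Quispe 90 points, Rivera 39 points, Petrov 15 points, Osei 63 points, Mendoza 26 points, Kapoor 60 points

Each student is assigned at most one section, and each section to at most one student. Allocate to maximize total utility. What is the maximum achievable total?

Optimal: Quispe→Section 9am (90 points), Rivera→Section 2pm (54 points), Petrov→Section 3pm (92 points), Osei→Section 4pm (89 points), Mendoza→Section 11am (84 points), Kapoor→Section 1pm (85 points) — total 90+54+92+89+84+85 = 494 points.
Max-entry greedy (repeatedly take the single best remaining cell) gives 422 points, worse by 72.
Swapping Quispe↔Mendoza (Quispe→Section 11am 26 points, Mendoza→Section 9am 26 points) loses 122.
Every other assignment is strictly worse.

Max total: 494 points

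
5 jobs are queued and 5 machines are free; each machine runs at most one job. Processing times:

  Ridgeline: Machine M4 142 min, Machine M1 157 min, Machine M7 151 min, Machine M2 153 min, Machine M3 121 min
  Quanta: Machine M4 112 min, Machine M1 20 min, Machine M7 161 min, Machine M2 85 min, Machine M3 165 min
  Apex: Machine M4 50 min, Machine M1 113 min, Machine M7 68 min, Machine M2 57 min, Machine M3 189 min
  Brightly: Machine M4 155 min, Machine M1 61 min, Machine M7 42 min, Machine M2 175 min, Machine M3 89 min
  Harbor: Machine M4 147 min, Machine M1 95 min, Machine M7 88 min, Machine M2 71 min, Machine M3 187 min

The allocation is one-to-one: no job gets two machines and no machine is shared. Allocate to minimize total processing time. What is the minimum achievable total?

Optimal: Ridgeline→Machine M3 (121 min), Quanta→Machine M1 (20 min), Apex→Machine M4 (50 min), Brightly→Machine M7 (42 min), Harbor→Machine M2 (71 min) — total 121+20+50+42+71 = 304 min.
Next-best assignment: Ridgeline→Machine M7, Quanta→Machine M1, Apex→Machine M4, Brightly→Machine M3, Harbor→Machine M2 = 381 min.

Min total: 304 min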